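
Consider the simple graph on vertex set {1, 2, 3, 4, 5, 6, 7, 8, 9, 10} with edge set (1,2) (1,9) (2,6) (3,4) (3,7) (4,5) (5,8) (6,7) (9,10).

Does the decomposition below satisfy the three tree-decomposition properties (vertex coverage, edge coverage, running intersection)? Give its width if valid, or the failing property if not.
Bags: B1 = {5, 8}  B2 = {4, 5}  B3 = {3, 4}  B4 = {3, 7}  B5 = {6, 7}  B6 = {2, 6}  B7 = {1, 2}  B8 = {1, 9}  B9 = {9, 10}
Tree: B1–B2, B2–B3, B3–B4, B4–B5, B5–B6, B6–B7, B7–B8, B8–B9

Yes; width 1.

Every vertex of G appears in some bag (union = {1, 2, 3, 4, 5, 6, 7, 8, 9, 10}); every edge is covered by a bag; and for each vertex v the set of bags containing v is connected in the bag tree. The decomposition is therefore valid. The largest bag has 2 vertices, so the width is 1.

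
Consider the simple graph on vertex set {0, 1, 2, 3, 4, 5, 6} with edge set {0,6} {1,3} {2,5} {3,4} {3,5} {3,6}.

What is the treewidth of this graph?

A width-1 tree decomposition is:
Bags: B1 = {3, 6}  B2 = {3, 5}  B3 = {1, 3}  B4 = {3, 4}  B5 = {2, 5}  B6 = {0, 6}
Tree: B1–B2, B1–B3, B1–B4, B2–B5, B1–B6
The largest bag has 2 vertices, giving width 1; this decomposition certifies tw(G) ≤ 1. Any graph with an edge has treewidth ≥ 1, and G has the edge 3–6. The upper and lower bounds meet at 1, so that is the treewidth.

1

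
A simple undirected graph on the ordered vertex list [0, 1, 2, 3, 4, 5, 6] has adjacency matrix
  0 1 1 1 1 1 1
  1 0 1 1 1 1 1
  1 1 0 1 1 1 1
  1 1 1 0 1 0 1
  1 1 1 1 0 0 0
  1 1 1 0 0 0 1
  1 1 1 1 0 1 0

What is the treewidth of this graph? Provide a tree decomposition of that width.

Each bag holds 5 vertices, so the decomposition has width 4, which upper-bounds the treewidth. On the other hand G contains the 5-clique {0, 1, 2, 3, 4}. A clique must lie in a single bag of any decomposition, so no decomposition can have width below 4. Combining the bounds, tw(G) = 4.

Treewidth 4.
Bags: B1 = {0, 1, 2, 3, 4}  B2 = {0, 1, 2, 3, 6}  B3 = {0, 1, 2, 5, 6}
Tree: B1–B2, B2–B3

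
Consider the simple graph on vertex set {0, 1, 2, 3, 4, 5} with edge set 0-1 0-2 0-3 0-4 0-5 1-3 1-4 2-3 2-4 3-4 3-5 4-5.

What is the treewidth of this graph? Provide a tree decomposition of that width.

Treewidth 3.
Bags: B1 = {0, 2, 3, 4}  B2 = {0, 1, 3, 4}  B3 = {0, 3, 4, 5}
Tree: B1–B2, B1–B3

Every bag has size at most 4, so the width is 4 − 1 = 3 and tw(G) ≤ 3. On the other hand G contains the 4-clique {0, 1, 3, 4}. A clique must lie in a single bag of any decomposition, so no decomposition can have width below 3. Combining the bounds, tw(G) = 3.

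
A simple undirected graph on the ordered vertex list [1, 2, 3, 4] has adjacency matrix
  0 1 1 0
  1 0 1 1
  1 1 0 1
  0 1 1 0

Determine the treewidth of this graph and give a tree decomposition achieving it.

Treewidth 2.
One such decomposition:
Bags: B1 = {1, 2, 3}  B2 = {2, 3, 4}
Tree: B1–B2

The largest bag has 3 vertices, giving width 2; this decomposition certifies tw(G) ≤ 2. Conversely, {1, 2, 3} is a clique of size 3, and the vertices of any clique must share a bag in every tree decomposition; so some bag has ≥ 3 vertices and tw(G) ≥ 2. Therefore the treewidth is 2.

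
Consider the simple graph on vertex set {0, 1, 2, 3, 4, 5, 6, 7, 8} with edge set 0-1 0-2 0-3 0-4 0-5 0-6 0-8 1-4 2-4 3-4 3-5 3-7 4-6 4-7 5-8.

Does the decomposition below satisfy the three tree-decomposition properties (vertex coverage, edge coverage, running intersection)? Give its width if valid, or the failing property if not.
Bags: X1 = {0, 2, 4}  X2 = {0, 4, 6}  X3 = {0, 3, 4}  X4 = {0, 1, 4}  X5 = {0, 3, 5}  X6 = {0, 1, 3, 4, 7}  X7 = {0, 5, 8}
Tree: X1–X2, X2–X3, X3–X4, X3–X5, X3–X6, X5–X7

A tree decomposition must satisfy three properties: every vertex lies in some bag; for every edge, both endpoints lie together in some bag; and for every vertex, the bags containing it form a connected subtree. Here bags containing vertex 1 are not connected in the tree, so the decomposition is invalid.

No — bags containing vertex 1 are not connected in the tree.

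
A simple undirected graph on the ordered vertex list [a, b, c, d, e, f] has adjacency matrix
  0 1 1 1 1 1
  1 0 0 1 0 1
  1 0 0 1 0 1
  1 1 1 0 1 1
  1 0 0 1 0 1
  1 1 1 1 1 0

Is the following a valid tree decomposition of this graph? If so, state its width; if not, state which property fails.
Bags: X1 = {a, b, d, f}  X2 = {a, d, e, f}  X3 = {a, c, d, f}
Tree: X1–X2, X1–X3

Vertex coverage: the bags together contain {a, b, c, d, e, f}, the full vertex set. Edge coverage: each edge of G has both endpoints in at least one bag. Running intersection: for every vertex, the bags containing it form a connected subtree. All three properties hold, so this is a valid tree decomposition of width max|bag| − 1 = 3, and hence tw(G) ≤ 3.

Yes; width 3.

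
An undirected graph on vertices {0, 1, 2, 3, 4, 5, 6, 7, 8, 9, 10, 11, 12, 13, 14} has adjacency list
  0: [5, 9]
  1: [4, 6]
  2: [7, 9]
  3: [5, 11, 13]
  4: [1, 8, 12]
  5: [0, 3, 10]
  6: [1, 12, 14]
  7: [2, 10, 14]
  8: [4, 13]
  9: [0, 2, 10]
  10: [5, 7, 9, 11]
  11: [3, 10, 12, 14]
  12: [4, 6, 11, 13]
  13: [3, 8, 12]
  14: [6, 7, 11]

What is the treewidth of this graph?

A width-3 tree decomposition is:
Bags: B1 = {1, 4, 6, 8}  B2 = {4, 6, 8, 12}  B3 = {6, 8, 12, 13}  B4 = {6, 12, 13, 14}  B5 = {11, 12, 13, 14}  B6 = {3, 11, 13, 14}  B7 = {3, 7, 11, 14}  B8 = {3, 7, 10, 11}  B9 = {3, 5, 7, 10}  B10 = {2, 5, 7, 10}  B11 = {2, 5, 9, 10}  B12 = {0, 2, 5, 9}
Tree: B1–B2, B2–B3, B3–B4, B4–B5, B5–B6, B6–B7, B7–B8, B8–B9, B9–B10, B10–B11, B11–B12
The largest bag has 4 vertices, giving width 3; this decomposition certifies tw(G) ≤ 3. For the lower bound: the 4 vertex sets {1,4,8}, {6}, {12}, {3,11,13,14} are disjoint, each induces a connected subgraph, and every pair is joined by at least one edge of G. Contracting each set to a single vertex therefore yields K_{4} as a minor, and since treewidth is minor-monotone, tw(G) ≥ tw(K_{4}) = 3. The upper and lower bounds meet at 3, so that is the treewidth.

3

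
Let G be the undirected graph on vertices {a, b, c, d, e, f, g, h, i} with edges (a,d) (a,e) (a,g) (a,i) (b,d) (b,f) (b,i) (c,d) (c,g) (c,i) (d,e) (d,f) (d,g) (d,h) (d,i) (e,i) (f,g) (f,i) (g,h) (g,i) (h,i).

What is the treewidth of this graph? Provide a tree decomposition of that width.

Each bag holds 4 vertices, so the decomposition has width 3, which upper-bounds the treewidth. Conversely, {d, g, h, i} is a clique of size 4, and the vertices of any clique must share a bag in every tree decomposition; so some bag has ≥ 4 vertices and tw(G) ≥ 3. Therefore the treewidth is 3.

Treewidth 3.
One such decomposition:
Bags: B1 = {d, g, h, i}  B2 = {d, f, g, i}  B3 = {a, d, g, i}  B4 = {b, d, f, i}  B5 = {c, d, g, i}  B6 = {a, d, e, i}
Tree: B1–B2, B2–B3, B2–B4, B2–B5, B3–B6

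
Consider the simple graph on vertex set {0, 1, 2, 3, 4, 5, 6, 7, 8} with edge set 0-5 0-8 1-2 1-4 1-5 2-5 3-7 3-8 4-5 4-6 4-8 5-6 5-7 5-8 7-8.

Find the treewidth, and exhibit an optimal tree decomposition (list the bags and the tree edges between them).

Every bag has size at most 3, so the width is 3 − 1 = 2 and tw(G) ≤ 2. On the other hand G contains the 3-clique {3, 7, 8}. A clique must lie in a single bag of any decomposition, so no decomposition can have width below 2. Therefore the treewidth is 2.

Treewidth 2.
Bags: B1 = {5, 7, 8}  B2 = {0, 5, 8}  B3 = {3, 7, 8}  B4 = {4, 5, 8}  B5 = {1, 4, 5}  B6 = {4, 5, 6}  B7 = {1, 2, 5}
Tree: B1–B2, B1–B3, B2–B4, B4–B5, B5–B6, B5–B7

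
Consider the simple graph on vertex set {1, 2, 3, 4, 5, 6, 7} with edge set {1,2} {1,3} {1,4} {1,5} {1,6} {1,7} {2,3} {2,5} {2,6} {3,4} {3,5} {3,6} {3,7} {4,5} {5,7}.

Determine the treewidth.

3

A width-3 tree decomposition is:
Bags: B1 = {1, 2, 3, 5}  B2 = {1, 3, 4, 5}  B3 = {1, 2, 3, 6}  B4 = {1, 3, 5, 7}
Tree: B1–B2, B1–B3, B1–B4
The largest bag has 4 vertices, giving width 3; this decomposition certifies tw(G) ≤ 3. On the other hand G contains the 4-clique {1, 2, 3, 5}. A clique must lie in a single bag of any decomposition, so no decomposition can have width below 3. The upper and lower bounds meet at 3, so that is the treewidth.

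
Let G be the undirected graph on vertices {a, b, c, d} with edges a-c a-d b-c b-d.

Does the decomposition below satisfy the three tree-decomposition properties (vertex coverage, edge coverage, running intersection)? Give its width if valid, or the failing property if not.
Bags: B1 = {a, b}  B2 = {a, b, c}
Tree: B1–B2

A tree decomposition must satisfy three properties: every vertex lies in some bag; for every edge, both endpoints lie together in some bag; and for every vertex, the bags containing it form a connected subtree. Here vertex d appears in no bag, so the decomposition is invalid.

No — vertex d appears in no bag.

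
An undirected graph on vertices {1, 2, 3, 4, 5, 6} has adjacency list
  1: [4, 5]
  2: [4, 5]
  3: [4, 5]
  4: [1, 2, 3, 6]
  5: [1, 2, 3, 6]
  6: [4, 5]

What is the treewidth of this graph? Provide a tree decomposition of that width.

Treewidth 2.
One optimal decomposition is:
Bags: B1 = {1, 4, 5}  B2 = {4, 5, 6}  B3 = {3, 4, 5}  B4 = {2, 4, 5}
Tree: B1–B2, B2–B3, B3–B4

Each bag holds 3 vertices, so the decomposition has width 2, which upper-bounds the treewidth. Since 1–4–6–5–1 is a cycle in G, G is not acyclic. Forests are exactly the graphs of treewidth ≤ 1, so tw(G) ≥ 2. Combining the bounds, tw(G) = 2.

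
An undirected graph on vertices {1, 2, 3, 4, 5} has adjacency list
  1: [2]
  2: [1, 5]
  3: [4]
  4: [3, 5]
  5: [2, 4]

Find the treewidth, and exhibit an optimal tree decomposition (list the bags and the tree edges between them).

Every bag has size at most 2, so the width is 2 − 1 = 1 and tw(G) ≤ 1. Any graph with an edge has treewidth ≥ 1, and G has the edge 2–5. Therefore the treewidth is 1.

Treewidth 1.
One optimal decomposition is:
Bags: B1 = {2, 5}  B2 = {4, 5}  B3 = {1, 2}  B4 = {3, 4}
Tree: B1–B2, B1–B3, B2–B4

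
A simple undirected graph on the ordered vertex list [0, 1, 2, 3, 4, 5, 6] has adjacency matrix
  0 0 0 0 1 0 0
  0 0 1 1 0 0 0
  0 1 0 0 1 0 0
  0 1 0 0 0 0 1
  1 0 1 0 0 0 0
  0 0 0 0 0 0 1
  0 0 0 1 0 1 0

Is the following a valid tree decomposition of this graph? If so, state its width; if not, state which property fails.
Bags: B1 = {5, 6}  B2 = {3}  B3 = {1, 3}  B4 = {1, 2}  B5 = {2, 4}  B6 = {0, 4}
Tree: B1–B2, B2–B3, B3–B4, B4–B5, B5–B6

A tree decomposition must satisfy three properties: every vertex lies in some bag; for every edge, both endpoints lie together in some bag; and for every vertex, the bags containing it form a connected subtree. Here edge (6,3) lies in no bag, so the decomposition is invalid.

No — edge (6,3) lies in no bag.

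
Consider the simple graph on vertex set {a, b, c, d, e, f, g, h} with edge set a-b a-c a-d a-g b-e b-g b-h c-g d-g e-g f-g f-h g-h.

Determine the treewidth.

A width-2 tree decomposition is:
Bags: B1 = {b, g, h}  B2 = {a, b, g}  B3 = {b, e, g}  B4 = {f, g, h}  B5 = {a, d, g}  B6 = {a, c, g}
Tree: B1–B2, B2–B3, B1–B4, B2–B5, B2–B6
The largest bag has 3 vertices, giving width 2; this decomposition certifies tw(G) ≤ 2. Conversely, {a, d, g} is a clique of size 3, and the vertices of any clique must share a bag in every tree decomposition; so some bag has ≥ 3 vertices and tw(G) ≥ 2. Hence tw(G) = 2 exactly.

2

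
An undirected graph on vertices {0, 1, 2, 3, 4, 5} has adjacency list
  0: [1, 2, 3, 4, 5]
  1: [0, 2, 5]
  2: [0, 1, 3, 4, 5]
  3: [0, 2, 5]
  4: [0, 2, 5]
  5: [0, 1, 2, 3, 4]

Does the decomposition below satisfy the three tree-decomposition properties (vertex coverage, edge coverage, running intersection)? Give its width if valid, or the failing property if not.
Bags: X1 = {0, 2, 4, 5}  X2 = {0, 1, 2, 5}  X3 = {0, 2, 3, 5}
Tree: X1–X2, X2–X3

Yes; width 3.

Vertex coverage: the bags together contain {0, 1, 2, 3, 4, 5}, the full vertex set. Edge coverage: each edge of G has both endpoints in at least one bag. Running intersection: for every vertex, the bags containing it form a connected subtree. All three properties hold, so this is a valid tree decomposition of width max|bag| − 1 = 3, and hence tw(G) ≤ 3.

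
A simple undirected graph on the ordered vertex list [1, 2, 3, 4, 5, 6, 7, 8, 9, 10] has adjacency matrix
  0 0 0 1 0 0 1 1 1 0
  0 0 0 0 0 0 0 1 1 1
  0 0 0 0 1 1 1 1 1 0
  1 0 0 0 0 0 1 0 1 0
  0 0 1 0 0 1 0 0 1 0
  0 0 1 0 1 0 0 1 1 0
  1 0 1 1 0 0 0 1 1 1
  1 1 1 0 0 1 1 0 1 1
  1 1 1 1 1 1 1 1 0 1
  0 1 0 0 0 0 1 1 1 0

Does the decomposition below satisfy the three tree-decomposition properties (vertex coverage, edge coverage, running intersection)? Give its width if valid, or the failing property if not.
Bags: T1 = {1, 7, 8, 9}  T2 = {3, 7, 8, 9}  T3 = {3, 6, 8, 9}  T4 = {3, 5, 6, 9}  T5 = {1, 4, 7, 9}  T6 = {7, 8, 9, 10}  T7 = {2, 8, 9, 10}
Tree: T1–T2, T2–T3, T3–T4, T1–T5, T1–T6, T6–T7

Yes; width 3.

Every vertex of G appears in some bag (union = {1, 2, 3, 4, 5, 6, 7, 8, 9, 10}); every edge is covered by a bag; and for each vertex v the set of bags containing v is connected in the bag tree. The decomposition is therefore valid. The largest bag has 4 vertices, so the width is 3.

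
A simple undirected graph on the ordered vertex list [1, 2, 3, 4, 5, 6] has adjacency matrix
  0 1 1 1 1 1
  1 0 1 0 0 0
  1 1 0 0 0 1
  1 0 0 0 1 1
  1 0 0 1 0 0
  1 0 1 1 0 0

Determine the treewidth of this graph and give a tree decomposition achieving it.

Treewidth 2.
One optimal decomposition is:
Bags: B1 = {1, 4, 5}  B2 = {1, 4, 6}  B3 = {1, 3, 6}  B4 = {1, 2, 3}
Tree: B1–B2, B2–B3, B3–B4

Each bag holds 3 vertices, so the decomposition has width 2, which upper-bounds the treewidth. On the other hand G contains the 3-clique {1, 2, 3}. A clique must lie in a single bag of any decomposition, so no decomposition can have width below 2. The upper and lower bounds meet at 2, so that is the treewidth.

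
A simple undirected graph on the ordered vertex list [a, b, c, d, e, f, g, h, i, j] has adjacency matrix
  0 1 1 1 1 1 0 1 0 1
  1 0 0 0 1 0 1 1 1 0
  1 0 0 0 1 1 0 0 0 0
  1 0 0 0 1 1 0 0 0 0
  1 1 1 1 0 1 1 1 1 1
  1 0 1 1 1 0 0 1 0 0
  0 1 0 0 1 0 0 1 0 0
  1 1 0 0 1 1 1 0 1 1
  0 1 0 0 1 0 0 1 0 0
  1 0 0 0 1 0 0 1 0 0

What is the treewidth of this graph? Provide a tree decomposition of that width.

Treewidth 3.
One such decomposition:
Bags: B1 = {a, e, f, h}  B2 = {a, d, e, f}  B3 = {a, b, e, h}  B4 = {b, e, h, i}  B5 = {a, c, e, f}  B6 = {b, e, g, h}  B7 = {a, e, h, j}
Tree: B1–B2, B1–B3, B3–B4, B1–B5, B3–B6, B1–B7

Every bag has size at most 4, so the width is 4 − 1 = 3 and tw(G) ≤ 3. Conversely, {a, d, e, f} is a clique of size 4, and the vertices of any clique must share a bag in every tree decomposition; so some bag has ≥ 4 vertices and tw(G) ≥ 3. The upper and lower bounds meet at 3, so that is the treewidth.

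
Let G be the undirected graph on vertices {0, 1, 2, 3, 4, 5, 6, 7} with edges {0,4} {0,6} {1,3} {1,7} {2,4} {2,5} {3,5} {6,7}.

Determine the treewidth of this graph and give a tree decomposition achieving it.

Treewidth 2.
Bags: B1 = {0, 6, 7}  B2 = {0, 4, 7}  B3 = {2, 4, 7}  B4 = {2, 5, 7}  B5 = {3, 5, 7}  B6 = {1, 3, 7}
Tree: B1–B2, B2–B3, B3–B4, B4–B5, B5–B6

Each bag holds 3 vertices, so the decomposition has width 2, which upper-bounds the treewidth. Since 7–6–0–4–2–5–3–1–7 is a cycle in G, G is not acyclic. Forests are exactly the graphs of treewidth ≤ 1, so tw(G) ≥ 2. Hence tw(G) = 2 exactly.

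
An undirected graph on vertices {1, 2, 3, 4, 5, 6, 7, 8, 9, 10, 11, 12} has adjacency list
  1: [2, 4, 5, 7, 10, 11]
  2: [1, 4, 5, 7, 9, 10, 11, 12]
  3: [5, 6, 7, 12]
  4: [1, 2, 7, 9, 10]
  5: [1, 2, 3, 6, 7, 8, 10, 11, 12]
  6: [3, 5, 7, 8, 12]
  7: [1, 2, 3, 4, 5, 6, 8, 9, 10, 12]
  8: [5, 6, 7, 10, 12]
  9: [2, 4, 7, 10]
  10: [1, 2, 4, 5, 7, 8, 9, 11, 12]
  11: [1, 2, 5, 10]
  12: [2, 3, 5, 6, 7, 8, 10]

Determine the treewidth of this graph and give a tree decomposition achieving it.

Treewidth 4.
Bags: B1 = {1, 2, 5, 7, 10}  B2 = {2, 5, 7, 10, 12}  B3 = {1, 2, 4, 7, 10}  B4 = {5, 7, 8, 10, 12}  B5 = {5, 6, 7, 8, 12}  B6 = {2, 4, 7, 9, 10}  B7 = {3, 5, 6, 7, 12}  B8 = {1, 2, 5, 10, 11}
Tree: B1–B2, B1–B3, B2–B4, B4–B5, B3–B6, B5–B7, B1–B8

Each bag holds 5 vertices, so the decomposition has width 4, which upper-bounds the treewidth. Conversely, {1, 2, 5, 10, 11} is a clique of size 5, and the vertices of any clique must share a bag in every tree decomposition; so some bag has ≥ 5 vertices and tw(G) ≥ 4. Combining the bounds, tw(G) = 4.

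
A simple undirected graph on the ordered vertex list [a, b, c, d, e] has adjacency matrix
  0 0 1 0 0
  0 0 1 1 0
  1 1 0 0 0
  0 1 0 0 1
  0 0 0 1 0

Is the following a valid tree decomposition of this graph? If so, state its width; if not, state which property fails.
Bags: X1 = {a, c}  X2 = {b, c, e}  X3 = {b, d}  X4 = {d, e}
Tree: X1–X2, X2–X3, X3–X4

A tree decomposition must satisfy three properties: every vertex lies in some bag; for every edge, both endpoints lie together in some bag; and for every vertex, the bags containing it form a connected subtree. Here bags containing vertex e are not connected in the tree, so the decomposition is invalid.

No — bags containing vertex e are not connected in the tree.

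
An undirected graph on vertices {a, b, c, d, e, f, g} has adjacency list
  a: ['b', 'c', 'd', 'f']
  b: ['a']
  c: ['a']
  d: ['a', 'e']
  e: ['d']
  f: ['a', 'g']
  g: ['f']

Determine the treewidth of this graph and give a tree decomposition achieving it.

Treewidth 1.
Bags: B1 = {a, f}  B2 = {f, g}  B3 = {a, b}  B4 = {a, d}  B5 = {a, c}  B6 = {d, e}
Tree: B1–B2, B1–B3, B3–B4, B4–B5, B4–B6

Each bag holds 2 vertices, so the decomposition has width 1, which upper-bounds the treewidth. G has an edge, so its treewidth is at least 1. Combining the bounds, tw(G) = 1.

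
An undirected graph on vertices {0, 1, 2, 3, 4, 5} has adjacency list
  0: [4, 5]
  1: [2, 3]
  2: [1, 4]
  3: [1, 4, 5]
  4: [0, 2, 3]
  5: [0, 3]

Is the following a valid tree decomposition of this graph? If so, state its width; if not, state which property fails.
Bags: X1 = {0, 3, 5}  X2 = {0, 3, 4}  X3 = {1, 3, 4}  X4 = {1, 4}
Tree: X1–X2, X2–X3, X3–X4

A tree decomposition must satisfy three properties: every vertex lies in some bag; for every edge, both endpoints lie together in some bag; and for every vertex, the bags containing it form a connected subtree. Here vertex 2 appears in no bag, so the decomposition is invalid.

No — vertex 2 appears in no bag.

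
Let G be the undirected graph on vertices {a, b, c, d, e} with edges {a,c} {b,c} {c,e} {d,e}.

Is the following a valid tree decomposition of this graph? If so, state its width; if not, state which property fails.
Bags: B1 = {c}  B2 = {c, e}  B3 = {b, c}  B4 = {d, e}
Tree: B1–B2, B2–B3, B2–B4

A tree decomposition must satisfy three properties: every vertex lies in some bag; for every edge, both endpoints lie together in some bag; and for every vertex, the bags containing it form a connected subtree. Here vertex a appears in no bag, so the decomposition is invalid.

No — vertex a appears in no bag.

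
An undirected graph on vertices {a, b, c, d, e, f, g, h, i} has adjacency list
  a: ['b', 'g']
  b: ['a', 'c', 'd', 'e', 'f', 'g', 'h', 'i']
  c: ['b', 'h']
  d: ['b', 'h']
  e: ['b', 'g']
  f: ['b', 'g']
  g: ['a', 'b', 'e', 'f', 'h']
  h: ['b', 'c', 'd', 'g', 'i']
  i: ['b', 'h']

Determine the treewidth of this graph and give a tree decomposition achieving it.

Each bag holds 3 vertices, so the decomposition has width 2, which upper-bounds the treewidth. On the other hand G contains the 3-clique {b, d, h}. A clique must lie in a single bag of any decomposition, so no decomposition can have width below 2. Combining the bounds, tw(G) = 2.

Treewidth 2.
One optimal decomposition is:
Bags: B1 = {a, b, g}  B2 = {b, g, h}  B3 = {b, e, g}  B4 = {b, h, i}  B5 = {b, c, h}  B6 = {b, d, h}  B7 = {b, f, g}
Tree: B1–B2, B1–B3, B2–B4, B4–B5, B5–B6, B3–B7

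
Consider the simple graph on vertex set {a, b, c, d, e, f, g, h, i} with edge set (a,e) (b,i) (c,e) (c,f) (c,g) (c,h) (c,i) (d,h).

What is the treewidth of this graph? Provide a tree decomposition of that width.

The largest bag has 2 vertices, giving width 1; this decomposition certifies tw(G) ≤ 1. G has an edge, so its treewidth is at least 1. Therefore the treewidth is 1.

Treewidth 1.
One optimal decomposition is:
Bags: B1 = {c, f}  B2 = {c, g}  B3 = {c, h}  B4 = {c, e}  B5 = {c, i}  B6 = {d, h}  B7 = {a, e}  B8 = {b, i}
Tree: B1–B2, B1–B3, B1–B4, B2–B5, B3–B6, B4–B7, B5–B8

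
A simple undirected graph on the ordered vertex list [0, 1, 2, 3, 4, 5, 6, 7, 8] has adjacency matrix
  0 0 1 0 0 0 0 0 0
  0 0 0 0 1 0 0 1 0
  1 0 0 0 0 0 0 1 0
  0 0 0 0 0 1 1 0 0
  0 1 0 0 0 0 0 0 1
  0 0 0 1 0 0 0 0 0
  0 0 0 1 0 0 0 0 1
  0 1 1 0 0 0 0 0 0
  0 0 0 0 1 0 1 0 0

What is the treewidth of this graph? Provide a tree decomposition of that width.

Each bag holds 2 vertices, so the decomposition has width 1, which upper-bounds the treewidth. Since G has at least one edge (e.g. 0–2), it is not an edgeless graph, so tw(G) ≥ 1. Combining the bounds, tw(G) = 1.

Treewidth 1.
Bags: B1 = {0, 2}  B2 = {2, 7}  B3 = {1, 7}  B4 = {1, 4}  B5 = {4, 8}  B6 = {6, 8}  B7 = {3, 6}  B8 = {3, 5}
Tree: B1–B2, B2–B3, B3–B4, B4–B5, B5–B6, B6–B7, B7–B8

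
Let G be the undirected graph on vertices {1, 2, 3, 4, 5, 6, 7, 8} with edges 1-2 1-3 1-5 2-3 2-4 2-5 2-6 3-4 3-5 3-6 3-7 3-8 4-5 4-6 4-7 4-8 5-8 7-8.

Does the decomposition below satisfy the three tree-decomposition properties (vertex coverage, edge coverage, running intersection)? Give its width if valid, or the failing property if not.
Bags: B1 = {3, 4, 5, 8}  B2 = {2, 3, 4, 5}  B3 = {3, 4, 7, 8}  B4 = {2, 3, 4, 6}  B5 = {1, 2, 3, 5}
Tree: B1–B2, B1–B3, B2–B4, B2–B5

Every vertex of G appears in some bag (union = {1, 2, 3, 4, 5, 6, 7, 8}); every edge is covered by a bag; and for each vertex v the set of bags containing v is connected in the bag tree. The decomposition is therefore valid. The largest bag has 4 vertices, so the width is 3.

Yes; width 3.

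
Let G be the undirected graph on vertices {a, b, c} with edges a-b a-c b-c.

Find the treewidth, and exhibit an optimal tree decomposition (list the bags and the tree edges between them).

Treewidth 2.
One such decomposition:
Bags: B1 = {a, b, c}
Tree: (single bag)

With just one bag of size 3, the width is 3 − 1 = 2, so tw(G) ≤ 2. For the lower bound, the 3 vertices {a, b, c} are pairwise adjacent, and any tree decomposition puts a clique entirely inside one bag — forcing width ≥ 2. Hence tw(G) = 2 exactly.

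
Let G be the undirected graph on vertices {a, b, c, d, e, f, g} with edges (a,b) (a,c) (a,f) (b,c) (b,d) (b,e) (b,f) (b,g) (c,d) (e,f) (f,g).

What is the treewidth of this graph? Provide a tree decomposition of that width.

Every bag has size at most 3, so the width is 3 − 1 = 2 and tw(G) ≤ 2. For the lower bound, the 3 vertices {b, c, d} are pairwise adjacent, and any tree decomposition puts a clique entirely inside one bag — forcing width ≥ 2. Combining the bounds, tw(G) = 2.

Treewidth 2.
One optimal decomposition is:
Bags: B1 = {a, b, f}  B2 = {b, f, g}  B3 = {a, b, c}  B4 = {b, e, f}  B5 = {b, c, d}
Tree: B1–B2, B1–B3, B1–B4, B3–B5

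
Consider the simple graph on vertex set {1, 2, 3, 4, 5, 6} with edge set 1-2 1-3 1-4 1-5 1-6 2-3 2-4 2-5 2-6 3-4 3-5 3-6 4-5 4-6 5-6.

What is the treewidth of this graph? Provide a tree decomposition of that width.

With just one bag of size 6, the width is 6 − 1 = 5, so tw(G) ≤ 5. On the other hand G contains the 6-clique {1, 2, 3, 4, 5, 6}. A clique must lie in a single bag of any decomposition, so no decomposition can have width below 5. The upper and lower bounds meet at 5, so that is the treewidth.

Treewidth 5.
One optimal decomposition is:
Bags: B1 = {1, 2, 3, 4, 5, 6}
Tree: (single bag)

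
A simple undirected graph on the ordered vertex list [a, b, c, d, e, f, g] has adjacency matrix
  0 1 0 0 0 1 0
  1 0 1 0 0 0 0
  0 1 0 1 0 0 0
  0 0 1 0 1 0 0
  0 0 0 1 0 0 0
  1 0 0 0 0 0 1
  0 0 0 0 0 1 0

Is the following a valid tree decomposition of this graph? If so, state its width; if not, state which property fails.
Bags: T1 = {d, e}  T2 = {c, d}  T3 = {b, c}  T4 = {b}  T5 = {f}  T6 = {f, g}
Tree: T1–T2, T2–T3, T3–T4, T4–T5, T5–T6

A tree decomposition must satisfy three properties: every vertex lies in some bag; for every edge, both endpoints lie together in some bag; and for every vertex, the bags containing it form a connected subtree. Here vertex a appears in no bag, so the decomposition is invalid.

No — vertex a appears in no bag.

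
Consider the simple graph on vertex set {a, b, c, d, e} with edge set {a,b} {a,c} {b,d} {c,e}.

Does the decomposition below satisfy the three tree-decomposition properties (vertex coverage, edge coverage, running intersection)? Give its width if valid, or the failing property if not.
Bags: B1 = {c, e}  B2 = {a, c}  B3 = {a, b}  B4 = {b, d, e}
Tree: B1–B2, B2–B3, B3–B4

A tree decomposition must satisfy three properties: every vertex lies in some bag; for every edge, both endpoints lie together in some bag; and for every vertex, the bags containing it form a connected subtree. Here bags containing vertex e are not connected in the tree, so the decomposition is invalid.

No — bags containing vertex e are not connected in the tree.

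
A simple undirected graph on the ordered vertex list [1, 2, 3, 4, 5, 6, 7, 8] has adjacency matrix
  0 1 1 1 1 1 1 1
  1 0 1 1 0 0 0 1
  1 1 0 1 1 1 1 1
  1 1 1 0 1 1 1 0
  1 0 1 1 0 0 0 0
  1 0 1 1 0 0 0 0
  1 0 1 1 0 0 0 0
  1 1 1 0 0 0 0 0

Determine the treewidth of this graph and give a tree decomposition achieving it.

The largest bag has 4 vertices, giving width 3; this decomposition certifies tw(G) ≤ 3. On the other hand G contains the 4-clique {1, 2, 3, 8}. A clique must lie in a single bag of any decomposition, so no decomposition can have width below 3. The upper and lower bounds meet at 3, so that is the treewidth.

Treewidth 3.
One such decomposition:
Bags: B1 = {1, 2, 3, 8}  B2 = {1, 2, 3, 4}  B3 = {1, 3, 4, 5}  B4 = {1, 3, 4, 7}  B5 = {1, 3, 4, 6}
Tree: B1–B2, B2–B3, B2–B4, B2–B5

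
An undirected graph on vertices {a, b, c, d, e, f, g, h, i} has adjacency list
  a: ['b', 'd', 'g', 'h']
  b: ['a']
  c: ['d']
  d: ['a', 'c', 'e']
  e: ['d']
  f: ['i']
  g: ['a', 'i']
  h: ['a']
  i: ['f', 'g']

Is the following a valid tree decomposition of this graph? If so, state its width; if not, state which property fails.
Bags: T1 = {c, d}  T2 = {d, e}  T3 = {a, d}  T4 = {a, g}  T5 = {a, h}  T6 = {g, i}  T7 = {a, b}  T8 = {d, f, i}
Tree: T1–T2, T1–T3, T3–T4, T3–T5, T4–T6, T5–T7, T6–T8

No — bags containing vertex d are not connected in the tree.

A tree decomposition must satisfy three properties: every vertex lies in some bag; for every edge, both endpoints lie together in some bag; and for every vertex, the bags containing it form a connected subtree. Here bags containing vertex d are not connected in the tree, so the decomposition is invalid.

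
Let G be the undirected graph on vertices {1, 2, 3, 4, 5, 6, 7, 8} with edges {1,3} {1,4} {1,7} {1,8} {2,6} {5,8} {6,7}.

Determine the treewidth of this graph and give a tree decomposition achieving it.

Treewidth 1.
One such decomposition:
Bags: B1 = {1, 3}  B2 = {1, 4}  B3 = {1, 7}  B4 = {1, 8}  B5 = {5, 8}  B6 = {6, 7}  B7 = {2, 6}
Tree: B1–B2, B1–B3, B3–B4, B4–B5, B3–B6, B6–B7

Each bag holds 2 vertices, so the decomposition has width 1, which upper-bounds the treewidth. Since G has at least one edge (e.g. 1–3), it is not an edgeless graph, so tw(G) ≥ 1. Hence tw(G) = 1 exactly.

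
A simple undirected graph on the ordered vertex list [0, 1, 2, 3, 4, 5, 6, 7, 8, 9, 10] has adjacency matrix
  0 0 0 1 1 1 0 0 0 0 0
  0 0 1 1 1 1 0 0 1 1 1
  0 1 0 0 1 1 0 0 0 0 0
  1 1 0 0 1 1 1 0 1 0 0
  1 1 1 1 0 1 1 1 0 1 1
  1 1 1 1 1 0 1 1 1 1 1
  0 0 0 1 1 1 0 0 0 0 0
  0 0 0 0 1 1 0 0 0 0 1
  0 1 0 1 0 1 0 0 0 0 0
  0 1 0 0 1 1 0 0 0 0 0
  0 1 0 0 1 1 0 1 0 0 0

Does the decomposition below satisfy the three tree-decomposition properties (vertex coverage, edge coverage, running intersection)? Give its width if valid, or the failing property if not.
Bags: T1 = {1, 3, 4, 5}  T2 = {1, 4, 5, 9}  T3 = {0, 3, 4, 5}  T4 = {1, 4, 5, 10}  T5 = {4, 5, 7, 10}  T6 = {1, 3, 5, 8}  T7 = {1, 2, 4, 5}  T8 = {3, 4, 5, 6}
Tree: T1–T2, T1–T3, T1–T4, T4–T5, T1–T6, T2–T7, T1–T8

Yes; width 3.

Vertex coverage: the bags together contain {0, 1, 2, 3, 4, 5, 6, 7, 8, 9, 10}, the full vertex set. Edge coverage: each edge of G has both endpoints in at least one bag. Running intersection: for every vertex, the bags containing it form a connected subtree. All three properties hold, so this is a valid tree decomposition of width max|bag| − 1 = 3, and hence tw(G) ≤ 3.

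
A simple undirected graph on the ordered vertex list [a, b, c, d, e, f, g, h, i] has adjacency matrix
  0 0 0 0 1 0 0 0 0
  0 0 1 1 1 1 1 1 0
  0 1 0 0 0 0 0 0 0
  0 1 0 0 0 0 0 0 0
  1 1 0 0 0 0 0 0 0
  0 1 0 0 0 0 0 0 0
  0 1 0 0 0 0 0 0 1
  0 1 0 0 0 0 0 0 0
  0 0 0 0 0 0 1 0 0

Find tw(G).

1

A width-1 tree decomposition is:
Bags: B1 = {a, e}  B2 = {b, e}  B3 = {b, d}  B4 = {b, c}  B5 = {b, h}  B6 = {b, f}  B7 = {b, g}  B8 = {g, i}
Tree: B1–B2, B2–B3, B2–B4, B4–B5, B2–B6, B2–B7, B7–B8
Every bag has size at most 2, so the width is 2 − 1 = 1 and tw(G) ≤ 1. G has an edge, so its treewidth is at least 1. Therefore the treewidth is 1.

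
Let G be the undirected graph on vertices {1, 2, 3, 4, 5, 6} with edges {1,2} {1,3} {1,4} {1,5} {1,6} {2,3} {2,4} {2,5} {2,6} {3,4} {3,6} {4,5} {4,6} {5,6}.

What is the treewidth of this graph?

A width-4 tree decomposition is:
Bags: B1 = {1, 2, 4, 5, 6}  B2 = {1, 2, 3, 4, 6}
Tree: B1–B2
Every bag has size at most 5, so the width is 5 − 1 = 4 and tw(G) ≤ 4. For the lower bound, the 5 vertices {1, 2, 3, 4, 6} are pairwise adjacent, and any tree decomposition puts a clique entirely inside one bag — forcing width ≥ 4. Hence tw(G) = 4 exactly.

4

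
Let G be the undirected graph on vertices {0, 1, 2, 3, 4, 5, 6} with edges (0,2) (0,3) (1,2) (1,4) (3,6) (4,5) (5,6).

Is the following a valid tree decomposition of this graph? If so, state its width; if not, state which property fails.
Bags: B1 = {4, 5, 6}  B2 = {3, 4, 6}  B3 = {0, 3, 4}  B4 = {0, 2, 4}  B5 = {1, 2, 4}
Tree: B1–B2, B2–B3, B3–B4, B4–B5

Vertex coverage: the bags together contain {0, 1, 2, 3, 4, 5, 6}, the full vertex set. Edge coverage: each edge of G has both endpoints in at least one bag. Running intersection: for every vertex, the bags containing it form a connected subtree. All three properties hold, so this is a valid tree decomposition of width max|bag| − 1 = 2, and hence tw(G) ≤ 2.

Yes; width 2.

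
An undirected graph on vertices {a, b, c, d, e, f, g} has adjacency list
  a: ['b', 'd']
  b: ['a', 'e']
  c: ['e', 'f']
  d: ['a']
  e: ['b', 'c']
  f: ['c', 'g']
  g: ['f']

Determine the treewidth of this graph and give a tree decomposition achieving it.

Treewidth 1.
Bags: B1 = {f, g}  B2 = {c, f}  B3 = {c, e}  B4 = {b, e}  B5 = {a, b}  B6 = {a, d}
Tree: B1–B2, B2–B3, B3–B4, B4–B5, B5–B6

Each bag holds 2 vertices, so the decomposition has width 1, which upper-bounds the treewidth. Since G has at least one edge (e.g. g–f), it is not an edgeless graph, so tw(G) ≥ 1. The upper and lower bounds meet at 1, so that is the treewidth.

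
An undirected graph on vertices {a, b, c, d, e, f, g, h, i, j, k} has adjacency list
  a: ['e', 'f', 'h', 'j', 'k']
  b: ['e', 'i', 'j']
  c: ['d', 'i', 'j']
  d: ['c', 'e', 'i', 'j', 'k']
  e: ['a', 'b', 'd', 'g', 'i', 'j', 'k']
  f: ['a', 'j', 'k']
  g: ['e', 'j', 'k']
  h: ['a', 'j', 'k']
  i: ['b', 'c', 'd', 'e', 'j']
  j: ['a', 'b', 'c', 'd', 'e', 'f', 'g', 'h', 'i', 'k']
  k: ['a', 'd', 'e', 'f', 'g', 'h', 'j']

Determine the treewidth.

3

A width-3 tree decomposition is:
Bags: B1 = {d, e, j, k}  B2 = {d, e, i, j}  B3 = {a, e, j, k}  B4 = {b, e, i, j}  B5 = {a, f, j, k}  B6 = {e, g, j, k}  B7 = {a, h, j, k}  B8 = {c, d, i, j}
Tree: B1–B2, B1–B3, B2–B4, B3–B5, B3–B6, B3–B7, B2–B8
The largest bag has 4 vertices, giving width 3; this decomposition certifies tw(G) ≤ 3. Conversely, {c, d, i, j} is a clique of size 4, and the vertices of any clique must share a bag in every tree decomposition; so some bag has ≥ 4 vertices and tw(G) ≥ 3. The upper and lower bounds meet at 3, so that is the treewidth.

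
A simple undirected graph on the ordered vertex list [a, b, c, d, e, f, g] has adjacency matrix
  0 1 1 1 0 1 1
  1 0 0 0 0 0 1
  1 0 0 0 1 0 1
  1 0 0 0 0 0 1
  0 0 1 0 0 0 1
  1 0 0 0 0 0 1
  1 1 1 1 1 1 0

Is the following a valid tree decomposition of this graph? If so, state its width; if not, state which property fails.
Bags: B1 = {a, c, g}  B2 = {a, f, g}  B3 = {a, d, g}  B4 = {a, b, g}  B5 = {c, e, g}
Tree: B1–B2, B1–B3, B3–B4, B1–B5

Yes; width 2.

Every vertex of G appears in some bag (union = {a, b, c, d, e, f, g}); every edge is covered by a bag; and for each vertex v the set of bags containing v is connected in the bag tree. The decomposition is therefore valid. The largest bag has 3 vertices, so the width is 2.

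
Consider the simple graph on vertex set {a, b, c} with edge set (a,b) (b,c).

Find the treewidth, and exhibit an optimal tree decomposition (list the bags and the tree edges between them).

Each bag holds 2 vertices, so the decomposition has width 1, which upper-bounds the treewidth. Since G has at least one edge (e.g. a–b), it is not an edgeless graph, so tw(G) ≥ 1. The upper and lower bounds meet at 1, so that is the treewidth.

Treewidth 1.
Bags: B1 = {a, b}  B2 = {b, c}
Tree: B1–B2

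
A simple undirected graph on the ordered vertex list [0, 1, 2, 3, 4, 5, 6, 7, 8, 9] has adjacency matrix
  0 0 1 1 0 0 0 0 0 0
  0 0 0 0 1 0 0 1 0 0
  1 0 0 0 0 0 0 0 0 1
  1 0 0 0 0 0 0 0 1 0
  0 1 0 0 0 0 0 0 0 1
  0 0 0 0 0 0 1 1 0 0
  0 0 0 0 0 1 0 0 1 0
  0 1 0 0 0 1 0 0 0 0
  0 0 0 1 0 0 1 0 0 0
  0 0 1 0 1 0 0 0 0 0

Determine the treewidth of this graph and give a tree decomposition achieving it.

Treewidth 2.
One optimal decomposition is:
Bags: B1 = {0, 2, 9}  B2 = {0, 3, 9}  B3 = {3, 8, 9}  B4 = {6, 8, 9}  B5 = {5, 6, 9}  B6 = {5, 7, 9}  B7 = {1, 7, 9}  B8 = {1, 4, 9}
Tree: B1–B2, B2–B3, B3–B4, B4–B5, B5–B6, B6–B7, B7–B8

The largest bag has 3 vertices, giving width 2; this decomposition certifies tw(G) ≤ 2. The edges 9–2–0–3–8–6–5–7–1–4–9 form a cycle, so G is not a tree and its treewidth is at least 2. Hence tw(G) = 2 exactly.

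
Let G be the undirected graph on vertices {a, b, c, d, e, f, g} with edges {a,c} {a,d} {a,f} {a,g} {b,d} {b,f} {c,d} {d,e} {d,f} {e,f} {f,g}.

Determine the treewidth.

2

A width-2 tree decomposition is:
Bags: B1 = {a, d, f}  B2 = {a, c, d}  B3 = {b, d, f}  B4 = {a, f, g}  B5 = {d, e, f}
Tree: B1–B2, B1–B3, B1–B4, B3–B5
The largest bag has 3 vertices, giving width 2; this decomposition certifies tw(G) ≤ 2. For the lower bound, the 3 vertices {a, c, d} are pairwise adjacent, and any tree decomposition puts a clique entirely inside one bag — forcing width ≥ 2. Hence tw(G) = 2 exactly.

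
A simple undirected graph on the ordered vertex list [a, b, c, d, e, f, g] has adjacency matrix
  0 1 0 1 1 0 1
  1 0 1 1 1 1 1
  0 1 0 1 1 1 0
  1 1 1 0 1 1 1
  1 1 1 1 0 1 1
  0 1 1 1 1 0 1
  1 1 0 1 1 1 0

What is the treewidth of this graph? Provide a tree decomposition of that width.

Treewidth 4.
One optimal decomposition is:
Bags: B1 = {b, c, d, e, f}  B2 = {b, d, e, f, g}  B3 = {a, b, d, e, g}
Tree: B1–B2, B2–B3

The largest bag has 5 vertices, giving width 4; this decomposition certifies tw(G) ≤ 4. On the other hand G contains the 5-clique {b, d, e, f, g}. A clique must lie in a single bag of any decomposition, so no decomposition can have width below 4. Therefore the treewidth is 4.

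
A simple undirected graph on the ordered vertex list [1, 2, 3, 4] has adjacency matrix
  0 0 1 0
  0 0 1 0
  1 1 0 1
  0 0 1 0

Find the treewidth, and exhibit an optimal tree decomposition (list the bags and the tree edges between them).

The largest bag has 2 vertices, giving width 1; this decomposition certifies tw(G) ≤ 1. Any graph with an edge has treewidth ≥ 1, and G has the edge 4–3. Hence tw(G) = 1 exactly.

Treewidth 1.
One optimal decomposition is:
Bags: B1 = {3, 4}  B2 = {1, 3}  B3 = {2, 3}
Tree: B1–B2, B1–B3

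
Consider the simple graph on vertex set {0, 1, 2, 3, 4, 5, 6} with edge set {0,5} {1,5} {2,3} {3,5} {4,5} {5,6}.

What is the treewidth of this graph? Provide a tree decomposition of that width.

Treewidth 1.
One optimal decomposition is:
Bags: B1 = {3, 5}  B2 = {4, 5}  B3 = {0, 5}  B4 = {5, 6}  B5 = {2, 3}  B6 = {1, 5}
Tree: B1–B2, B1–B3, B1–B4, B1–B5, B4–B6

The largest bag has 2 vertices, giving width 1; this decomposition certifies tw(G) ≤ 1. Any graph with an edge has treewidth ≥ 1, and G has the edge 5–3. Combining the bounds, tw(G) = 1.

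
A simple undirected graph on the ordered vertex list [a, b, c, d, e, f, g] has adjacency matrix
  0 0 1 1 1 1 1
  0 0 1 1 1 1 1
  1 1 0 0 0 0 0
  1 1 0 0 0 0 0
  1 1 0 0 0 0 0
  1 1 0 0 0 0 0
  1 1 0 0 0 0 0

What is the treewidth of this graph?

A width-2 tree decomposition is:
Bags: B1 = {a, b, c}  B2 = {a, b, e}  B3 = {a, b, d}  B4 = {a, b, g}  B5 = {a, b, f}
Tree: B1–B2, B2–B3, B3–B4, B4–B5
Each bag holds 3 vertices, so the decomposition has width 2, which upper-bounds the treewidth. Since a–c–b–e–a is a cycle in G, G is not acyclic. Forests are exactly the graphs of treewidth ≤ 1, so tw(G) ≥ 2. Therefore the treewidth is 2.

2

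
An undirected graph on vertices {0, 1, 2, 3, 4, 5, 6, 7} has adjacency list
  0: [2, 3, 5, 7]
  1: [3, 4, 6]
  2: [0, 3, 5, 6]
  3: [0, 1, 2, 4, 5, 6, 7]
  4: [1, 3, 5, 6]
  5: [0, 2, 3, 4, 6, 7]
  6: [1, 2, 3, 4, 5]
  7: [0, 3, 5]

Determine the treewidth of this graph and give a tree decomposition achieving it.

The largest bag has 4 vertices, giving width 3; this decomposition certifies tw(G) ≤ 3. Conversely, {1, 3, 4, 6} is a clique of size 4, and the vertices of any clique must share a bag in every tree decomposition; so some bag has ≥ 4 vertices and tw(G) ≥ 3. Hence tw(G) = 3 exactly.

Treewidth 3.
One such decomposition:
Bags: B1 = {2, 3, 5, 6}  B2 = {0, 2, 3, 5}  B3 = {3, 4, 5, 6}  B4 = {0, 3, 5, 7}  B5 = {1, 3, 4, 6}
Tree: B1–B2, B1–B3, B2–B4, B3–B5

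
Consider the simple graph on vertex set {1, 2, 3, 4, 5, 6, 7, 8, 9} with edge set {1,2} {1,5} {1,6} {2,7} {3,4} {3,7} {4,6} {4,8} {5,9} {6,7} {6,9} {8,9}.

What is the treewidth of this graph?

3

A width-3 tree decomposition is:
Bags: B1 = {3, 4, 8, 9}  B2 = {3, 4, 6, 9}  B3 = {3, 6, 7, 9}  B4 = {5, 6, 7, 9}  B5 = {1, 5, 6, 7}  B6 = {1, 2, 5, 7}
Tree: B1–B2, B2–B3, B3–B4, B4–B5, B5–B6
The largest bag has 4 vertices, giving width 3; this decomposition certifies tw(G) ≤ 3. For the lower bound: the 4 vertex sets {3,4,8}, {9}, {6}, {1,2,5,7} are disjoint, each induces a connected subgraph, and every pair is joined by at least one edge of G. Contracting each set to a single vertex therefore yields K_{4} as a minor, and since treewidth is minor-monotone, tw(G) ≥ tw(K_{4}) = 3. Combining the bounds, tw(G) = 3.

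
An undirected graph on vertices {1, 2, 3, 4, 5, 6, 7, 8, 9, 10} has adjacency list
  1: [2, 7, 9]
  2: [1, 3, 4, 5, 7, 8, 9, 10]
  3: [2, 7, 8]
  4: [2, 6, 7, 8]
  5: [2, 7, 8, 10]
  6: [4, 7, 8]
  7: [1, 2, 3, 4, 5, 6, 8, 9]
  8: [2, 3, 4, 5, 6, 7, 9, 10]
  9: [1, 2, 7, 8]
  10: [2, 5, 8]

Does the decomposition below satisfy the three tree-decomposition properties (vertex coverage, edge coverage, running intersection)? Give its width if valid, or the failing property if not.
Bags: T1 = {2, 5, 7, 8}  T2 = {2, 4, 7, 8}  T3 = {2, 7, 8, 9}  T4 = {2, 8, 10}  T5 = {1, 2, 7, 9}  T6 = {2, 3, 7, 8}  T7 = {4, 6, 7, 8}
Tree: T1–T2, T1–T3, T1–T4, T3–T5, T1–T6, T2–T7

No — edge (5,10) lies in no bag.

A tree decomposition must satisfy three properties: every vertex lies in some bag; for every edge, both endpoints lie together in some bag; and for every vertex, the bags containing it form a connected subtree. Here edge (5,10) lies in no bag, so the decomposition is invalid.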